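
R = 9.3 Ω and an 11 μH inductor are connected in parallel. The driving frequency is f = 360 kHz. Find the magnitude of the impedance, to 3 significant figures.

8.71 Ω

ω = 2πf = 2.262e+06 rad/s
X_L = ωL = 24.9 Ω
Parallel: admittances add. Y = 1/R + 1/(jωL)
Y = (0.108 − j0.0402) S
|Y| = 0.115 S → |Z| = 1/|Y| = 8.71 Ω, ∠Z = −∠Y = 20.5°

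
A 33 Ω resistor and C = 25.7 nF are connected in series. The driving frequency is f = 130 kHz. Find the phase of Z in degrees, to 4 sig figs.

-55.29°

ω = 2πf = 816800 rad/s
X_C = 1/(ωC) = 47.64 Ω
Z = 33.00 − j47.64 Ω
|Z| = √(33.00² + 47.64²) = 57.95 Ω
∠Z = arctan(-47.64/33.00) = -55.29°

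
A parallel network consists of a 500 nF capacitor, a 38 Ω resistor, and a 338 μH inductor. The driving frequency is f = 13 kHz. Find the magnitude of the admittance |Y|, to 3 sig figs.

ω = 2πf = 81680 rad/s
X_L = ωL = 27.6 Ω
X_C = 1/(ωC) = 24.5 Ω
Parallel: admittances add. Y = 1/R + 1/(jωL) + jωC
Y = (0.0263 + j0.00462) S
|Y| = 0.0267 S → |Z| = 1/|Y| = 37.4 Ω, ∠Z = −∠Y = -9.96°

26.7 mS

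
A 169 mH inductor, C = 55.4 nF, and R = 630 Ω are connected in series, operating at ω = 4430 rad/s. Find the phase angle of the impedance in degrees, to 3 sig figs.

-79.3°

X_L = ωL = 749 Ω
X_C = 1/(ωC) = 4070 Ω
Net reactance X = X_L − X_C = -3330 Ω
Z = 630 − j3330 Ω
|Z| = √(630² + 3330²) = 3390 Ω
∠Z = arctan(-3330/630) = -79.3°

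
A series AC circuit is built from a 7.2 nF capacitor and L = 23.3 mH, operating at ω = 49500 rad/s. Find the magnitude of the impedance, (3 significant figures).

1650 Ω

X_L = ωL = 1150 Ω
X_C = 1/(ωC) = 2810 Ω
Net reactance X = X_L − X_C = -1650 Ω
Z = − j1650 Ω
|Z| = √(0² + 1650²) = 1650 Ω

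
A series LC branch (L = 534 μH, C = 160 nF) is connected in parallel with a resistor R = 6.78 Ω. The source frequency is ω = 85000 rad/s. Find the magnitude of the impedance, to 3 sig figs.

6.59 Ω

X_L = ωL = 45.4 Ω
X_C = 1/(ωC) = 73.5 Ω
Branch 1: Z₁ = R = 6.78 Ω
Branch 2 (series LC): Z₂ = j(X_L − X_C) = −j28.1 Ω
Parallel: Z = Z₁Z₂/(Z₁+Z₂), |Z| = 6.59 Ω, ∠Z = -13.5°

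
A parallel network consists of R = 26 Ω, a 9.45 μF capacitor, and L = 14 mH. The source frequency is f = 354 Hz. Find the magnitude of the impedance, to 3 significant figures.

25.0 Ω

ω = 2πf = 2224 rad/s
X_L = ωL = 31.1 Ω
X_C = 1/(ωC) = 47.6 Ω
Parallel: admittances add. Y = 1/R + 1/(jωL) + jωC
Y = (0.0385 − j0.0111) S
|Y| = 0.0400 S → |Z| = 1/|Y| = 25.0 Ω, ∠Z = −∠Y = 16.1°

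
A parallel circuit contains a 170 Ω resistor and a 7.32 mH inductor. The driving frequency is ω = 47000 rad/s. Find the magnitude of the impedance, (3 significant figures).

X_L = ωL = 344 Ω
Parallel: admittances add. Y = 1/R + 1/(jωL)
Y = (0.00588 − j0.00291) S
|Y| = 0.00656 S → |Z| = 1/|Y| = 152 Ω, ∠Z = −∠Y = 26.3°

152 Ω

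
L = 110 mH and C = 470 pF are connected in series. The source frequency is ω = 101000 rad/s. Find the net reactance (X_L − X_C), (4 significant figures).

-9956 Ω

X_L = ωL = 11110 Ω
X_C = 1/(ωC) = 21070 Ω
X = 11110 − 21070 = -9956 Ω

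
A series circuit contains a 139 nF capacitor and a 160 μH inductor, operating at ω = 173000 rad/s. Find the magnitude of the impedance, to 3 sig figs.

13.9 Ω

X_L = ωL = 27.7 Ω
X_C = 1/(ωC) = 41.6 Ω
Net reactance X = X_L − X_C = -13.9 Ω
Z = − j13.9 Ω
|Z| = √(0² + 13.9²) = 13.9 Ω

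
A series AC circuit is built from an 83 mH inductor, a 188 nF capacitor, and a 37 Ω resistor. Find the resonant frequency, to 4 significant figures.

ω₀ = 1/√(LC) = 1/√(0.083 × 1.88e-07) = 8005 rad/s
f₀ = ω₀/(2π) = 1.274 kHz

1.274 kHz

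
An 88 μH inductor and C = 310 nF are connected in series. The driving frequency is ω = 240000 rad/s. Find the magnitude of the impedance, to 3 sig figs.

7.68 Ω

X_L = ωL = 21.1 Ω
X_C = 1/(ωC) = 13.4 Ω
Net reactance X = X_L − X_C = 7.68 Ω
Z = j7.68 Ω
|Z| = √(0² + 7.68²) = 7.68 Ω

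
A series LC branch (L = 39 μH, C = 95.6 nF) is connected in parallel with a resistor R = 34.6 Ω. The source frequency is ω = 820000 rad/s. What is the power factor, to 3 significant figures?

0.486

X_L = ωL = 32.0 Ω
X_C = 1/(ωC) = 12.8 Ω
Branch 1: Z₁ = R = 34.6 Ω
Branch 2 (series LC): Z₂ = j(X_L − X_C) = j19.2 Ω
Parallel: Z = Z₁Z₂/(Z₁+Z₂), |Z| = 16.8 Ω, ∠Z = 60.9°
cos φ = cos(60.9°) = 0.486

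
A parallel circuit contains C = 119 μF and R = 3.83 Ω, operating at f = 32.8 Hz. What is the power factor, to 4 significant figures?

ω = 2πf = 206.1 rad/s
X_C = 1/(ωC) = 40.78 Ω
Parallel: admittances add. Y = 1/R + jωC
Y = (0.2611 + j0.02452) S
|Y| = 0.2622 S → |Z| = 1/|Y| = 3.813 Ω, ∠Z = −∠Y = -5.366°
cos φ = cos(-5.366°) = 0.9956

0.9956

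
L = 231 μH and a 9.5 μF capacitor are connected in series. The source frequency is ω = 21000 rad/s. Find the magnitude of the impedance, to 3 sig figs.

X_L = ωL = 4.85 Ω
X_C = 1/(ωC) = 5.01 Ω
Net reactance X = X_L − X_C = -0.162 Ω
Z = − j0.162 Ω
|Z| = √(0² + 0.162²) = 0.162 Ω

0.162 Ω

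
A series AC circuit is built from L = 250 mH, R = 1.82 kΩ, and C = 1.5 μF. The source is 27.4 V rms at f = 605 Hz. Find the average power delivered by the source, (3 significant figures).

ω = 2πf = 3801 rad/s
X_L = ωL = 950 Ω
X_C = 1/(ωC) = 175 Ω
Net reactance X = X_L − X_C = 775 Ω
Z = 1820 + j775 Ω
|Z| = √(1820² + 775²) = 1980 Ω
∠Z = arctan(775/1820) = 23.1°
I = V/|Z| = 13.9 mA
P = VI cos φ = 27.4 × 0.0139 × cos(23.1°) = 349 mW

349 mW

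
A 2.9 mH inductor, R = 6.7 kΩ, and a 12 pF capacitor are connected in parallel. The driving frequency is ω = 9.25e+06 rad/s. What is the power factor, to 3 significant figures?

X_L = ωL = 26800 Ω
X_C = 1/(ωC) = 9010 Ω
Parallel: admittances add. Y = 1/R + 1/(jωL) + jωC
Y = (0.000149 + j7.37e-05) S
|Y| = 0.000166 S → |Z| = 1/|Y| = 6010 Ω, ∠Z = −∠Y = -26.3°
cos φ = cos(-26.3°) = 0.897

0.897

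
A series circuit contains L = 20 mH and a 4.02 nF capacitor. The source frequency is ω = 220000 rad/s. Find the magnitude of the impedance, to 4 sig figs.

X_L = ωL = 4400 Ω
X_C = 1/(ωC) = 1131 Ω
Net reactance X = X_L − X_C = 3269 Ω
Z = j3269 Ω
|Z| = √(0² + 3269²) = 3269 Ω

3269 Ω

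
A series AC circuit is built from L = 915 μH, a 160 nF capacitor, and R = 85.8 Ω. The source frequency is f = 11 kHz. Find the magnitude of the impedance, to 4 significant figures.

90.00 Ω

ω = 2πf = 69120 rad/s
X_L = ωL = 63.24 Ω
X_C = 1/(ωC) = 90.43 Ω
Net reactance X = X_L − X_C = -27.19 Ω
Z = 85.80 − j27.19 Ω
|Z| = √(85.80² + 27.19²) = 90.00 Ω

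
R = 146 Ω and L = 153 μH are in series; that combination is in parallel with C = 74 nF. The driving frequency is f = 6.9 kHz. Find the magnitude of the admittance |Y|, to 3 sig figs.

7.42 mS

ω = 2πf = 43350 rad/s
X_L = ωL = 6.63 Ω
X_C = 1/(ωC) = 312 Ω
Branch 1 (R+jX_L): Z₁ = 146 + j6.63 Ω, |Z₁| = 146 Ω
Branch 2 (−jX_C): Z₂ = −j312 Ω
Parallel: Z = Z₁Z₂/(Z₁+Z₂), |Z| = 135 Ω, ∠Z = -23.0°
|Y| = 1/|Z| = 7.42 mS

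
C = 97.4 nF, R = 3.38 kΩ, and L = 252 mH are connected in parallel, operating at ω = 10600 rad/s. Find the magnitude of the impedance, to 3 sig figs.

1390 Ω

X_L = ωL = 2670 Ω
X_C = 1/(ωC) = 969 Ω
Parallel: admittances add. Y = 1/R + 1/(jωL) + jωC
Y = (0.000296 + j0.000658) S
|Y| = 0.000722 S → |Z| = 1/|Y| = 1390 Ω, ∠Z = −∠Y = -65.8°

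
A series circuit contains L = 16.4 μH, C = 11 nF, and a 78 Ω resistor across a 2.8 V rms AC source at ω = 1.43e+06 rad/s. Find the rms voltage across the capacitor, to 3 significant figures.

X_L = ωL = 23.5 Ω
X_C = 1/(ωC) = 63.6 Ω
Net reactance X = X_L − X_C = -40.1 Ω
Z = 78.0 − j40.1 Ω
|Z| = √(78.0² + 40.1²) = 87.7 Ω
I = V/|Z| = 31.9 mA
V_C = I·|Z_C| = 0.0319 × 63.6 = 2.03 V

2.03 V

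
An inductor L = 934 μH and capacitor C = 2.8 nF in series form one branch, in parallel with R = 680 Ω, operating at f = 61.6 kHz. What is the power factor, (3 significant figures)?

ω = 2πf = 387000 rad/s
X_L = ωL = 361 Ω
X_C = 1/(ωC) = 923 Ω
Branch 1: Z₁ = R = 680 Ω
Branch 2 (series LC): Z₂ = j(X_L − X_C) = −j561 Ω
Parallel: Z = Z₁Z₂/(Z₁+Z₂), |Z| = 433 Ω, ∠Z = -50.5°
cos φ = cos(-50.5°) = 0.637

0.637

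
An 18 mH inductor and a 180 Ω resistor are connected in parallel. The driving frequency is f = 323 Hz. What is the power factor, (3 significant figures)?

0.199

ω = 2πf = 2029 rad/s
X_L = ωL = 36.5 Ω
Parallel: admittances add. Y = 1/R + 1/(jωL)
Y = (0.00556 − j0.0274) S
|Y| = 0.0279 S → |Z| = 1/|Y| = 35.8 Ω, ∠Z = −∠Y = 78.5°
cos φ = cos(78.5°) = 0.199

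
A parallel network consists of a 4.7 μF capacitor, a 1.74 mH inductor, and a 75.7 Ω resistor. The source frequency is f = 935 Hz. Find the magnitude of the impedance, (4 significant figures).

ω = 2πf = 5875 rad/s
X_L = ωL = 10.22 Ω
X_C = 1/(ωC) = 36.22 Ω
Parallel: admittances add. Y = 1/R + 1/(jωL) + jωC
Y = (0.01321 − j0.07022) S
|Y| = 0.07145 S → |Z| = 1/|Y| = 14.00 Ω, ∠Z = −∠Y = 79.35°

14.00 Ω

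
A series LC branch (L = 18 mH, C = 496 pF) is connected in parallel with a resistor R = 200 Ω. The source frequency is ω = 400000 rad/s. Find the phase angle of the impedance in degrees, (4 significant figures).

5.291°

X_L = ωL = 7200 Ω
X_C = 1/(ωC) = 5040 Ω
Branch 1: Z₁ = R = 200.0 Ω
Branch 2 (series LC): Z₂ = j(X_L − X_C) = j2160 Ω
Parallel: Z = Z₁Z₂/(Z₁+Z₂), |Z| = 199.1 Ω, ∠Z = 5.291°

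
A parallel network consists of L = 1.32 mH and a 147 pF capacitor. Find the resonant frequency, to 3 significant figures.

ω₀ = 1/√(LC) = 1/√(0.00132 × 1.47e-10) = 2.27e+06 rad/s
f₀ = ω₀/(2π) = 361 kHz

361 kHz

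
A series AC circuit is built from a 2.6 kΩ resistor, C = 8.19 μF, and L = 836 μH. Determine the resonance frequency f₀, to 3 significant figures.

ω₀ = 1/√(LC) = 1/√(0.000836 × 8.19e-06) = 12090 rad/s
f₀ = ω₀/(2π) = 1.92 kHz

1.92 kHz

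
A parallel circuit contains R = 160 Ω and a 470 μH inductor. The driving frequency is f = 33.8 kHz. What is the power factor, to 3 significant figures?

0.529

ω = 2πf = 212400 rad/s
X_L = ωL = 99.8 Ω
Parallel: admittances add. Y = 1/R + 1/(jωL)
Y = (0.00625 − j0.0100) S
|Y| = 0.0118 S → |Z| = 1/|Y| = 84.7 Ω, ∠Z = −∠Y = 58.0°
cos φ = cos(58.0°) = 0.529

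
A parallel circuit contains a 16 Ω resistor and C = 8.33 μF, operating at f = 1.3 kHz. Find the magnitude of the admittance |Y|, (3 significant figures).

92.4 mS

ω = 2πf = 8168 rad/s
X_C = 1/(ωC) = 14.7 Ω
Parallel: admittances add. Y = 1/R + jωC
Y = (0.0625 + j0.0680) S
|Y| = 0.0924 S → |Z| = 1/|Y| = 10.8 Ω, ∠Z = −∠Y = -47.4°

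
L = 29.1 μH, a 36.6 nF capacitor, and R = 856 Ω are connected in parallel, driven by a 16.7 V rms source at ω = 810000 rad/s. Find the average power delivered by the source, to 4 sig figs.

X_L = ωL = 23.57 Ω
X_C = 1/(ωC) = 33.73 Ω
Parallel: admittances add. Y = 1/R + 1/(jωL) + jωC
Y = (0.001168 − j0.01278) S
|Y| = 0.01283 S → |Z| = 1/|Y| = 77.93 Ω, ∠Z = −∠Y = 84.78°
I = V/|Z| = 214.3 mA
P = VI cos φ = 16.7 × 0.2143 × cos(84.78°) = 325.8 mW

325.8 mW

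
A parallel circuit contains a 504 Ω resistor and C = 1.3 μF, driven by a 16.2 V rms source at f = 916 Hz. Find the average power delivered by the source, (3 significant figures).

ω = 2πf = 5755 rad/s
X_C = 1/(ωC) = 134 Ω
Parallel: admittances add. Y = 1/R + jωC
Y = (0.00198 + j0.00748) S
|Y| = 0.00774 S → |Z| = 1/|Y| = 129 Ω, ∠Z = −∠Y = -75.1°
I = V/|Z| = 125 mA
P = VI cos φ = 16.2 × 0.125 × cos(-75.1°) = 521 mW

521 mW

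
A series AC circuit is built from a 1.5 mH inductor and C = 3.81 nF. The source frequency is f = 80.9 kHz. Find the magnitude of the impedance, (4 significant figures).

246.1 Ω

ω = 2πf = 508300 rad/s
X_L = ωL = 762.5 Ω
X_C = 1/(ωC) = 516.4 Ω
Net reactance X = X_L − X_C = 246.1 Ω
Z = j246.1 Ω
|Z| = √(0² + 246.1²) = 246.1 Ω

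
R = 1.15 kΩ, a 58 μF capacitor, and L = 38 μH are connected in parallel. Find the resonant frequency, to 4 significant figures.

ω₀ = 1/√(LC) = 1/√(3.8e-05 × 5.8e-05) = 21300 rad/s
f₀ = ω₀/(2π) = 3.390 kHz

3.390 kHz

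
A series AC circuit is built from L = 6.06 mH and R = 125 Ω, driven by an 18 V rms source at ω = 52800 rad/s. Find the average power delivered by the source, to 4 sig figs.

343.2 mW

X_L = ωL = 320.0 Ω
Z = 125.0 + j320.0 Ω
|Z| = √(125.0² + 320.0²) = 343.5 Ω
∠Z = arctan(320.0/125.0) = 68.66°
I = V/|Z| = 52.40 mA
P = VI cos φ = 18 × 0.05240 × cos(68.66°) = 343.2 mW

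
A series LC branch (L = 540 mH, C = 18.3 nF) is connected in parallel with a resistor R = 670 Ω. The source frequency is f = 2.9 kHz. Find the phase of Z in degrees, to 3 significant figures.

ω = 2πf = 18220 rad/s
X_L = ωL = 9840 Ω
X_C = 1/(ωC) = 3000 Ω
Branch 1: Z₁ = R = 670 Ω
Branch 2 (series LC): Z₂ = j(X_L − X_C) = j6840 Ω
Parallel: Z = Z₁Z₂/(Z₁+Z₂), |Z| = 667 Ω, ∠Z = 5.59°

5.59°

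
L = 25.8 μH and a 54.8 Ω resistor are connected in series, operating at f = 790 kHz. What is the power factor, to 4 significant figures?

ω = 2πf = 4.964e+06 rad/s
X_L = ωL = 128.1 Ω
Z = 54.80 + j128.1 Ω
|Z| = √(54.80² + 128.1²) = 139.3 Ω
∠Z = arctan(128.1/54.80) = 66.83°
cos φ = cos(66.83°) = 0.3934

0.3934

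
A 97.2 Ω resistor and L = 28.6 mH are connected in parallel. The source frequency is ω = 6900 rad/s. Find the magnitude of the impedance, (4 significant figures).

X_L = ωL = 197.3 Ω
Parallel: admittances add. Y = 1/R + 1/(jωL)
Y = (0.01029 − j0.005067) S
|Y| = 0.01147 S → |Z| = 1/|Y| = 87.20 Ω, ∠Z = −∠Y = 26.22°

87.20 Ω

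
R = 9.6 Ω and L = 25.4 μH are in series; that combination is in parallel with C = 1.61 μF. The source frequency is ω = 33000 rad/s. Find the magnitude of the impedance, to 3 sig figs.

X_L = ωL = 0.838 Ω
X_C = 1/(ωC) = 18.8 Ω
Branch 1 (R+jX_L): Z₁ = 9.60 + j0.838 Ω, |Z₁| = 9.64 Ω
Branch 2 (−jX_C): Z₂ = −j18.8 Ω
Parallel: Z = Z₁Z₂/(Z₁+Z₂), |Z| = 8.90 Ω, ∠Z = -23.1°

8.90 Ω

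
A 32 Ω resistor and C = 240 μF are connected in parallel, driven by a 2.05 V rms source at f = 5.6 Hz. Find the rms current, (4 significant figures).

ω = 2πf = 35.19 rad/s
X_C = 1/(ωC) = 118.4 Ω
Parallel: admittances add. Y = 1/R + jωC
Y = (0.03125 + j0.008445) S
|Y| = 0.03237 S → |Z| = 1/|Y| = 30.89 Ω, ∠Z = −∠Y = -15.12°
I = V/|Z| = 2.05/30.89 = 66.36 mA

66.36 mA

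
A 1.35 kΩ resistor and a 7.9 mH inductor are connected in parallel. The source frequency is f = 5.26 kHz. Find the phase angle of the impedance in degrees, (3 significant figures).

ω = 2πf = 33050 rad/s
X_L = ωL = 261 Ω
Parallel: admittances add. Y = 1/R + 1/(jωL)
Y = (0.000741 − j0.00383) S
|Y| = 0.00390 S → |Z| = 1/|Y| = 256 Ω, ∠Z = −∠Y = 79.1°

79.1°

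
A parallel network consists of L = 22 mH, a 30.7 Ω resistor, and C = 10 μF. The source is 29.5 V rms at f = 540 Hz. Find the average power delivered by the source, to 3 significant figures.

ω = 2πf = 3393 rad/s
X_L = ωL = 74.6 Ω
X_C = 1/(ωC) = 29.5 Ω
Parallel: admittances add. Y = 1/R + 1/(jωL) + jωC
Y = (0.0326 + j0.0205) S
|Y| = 0.0385 S → |Z| = 1/|Y| = 26.0 Ω, ∠Z = −∠Y = -32.2°
I = V/|Z| = 1.14 A
P = VI cos φ = 29.5 × 1.14 × cos(-32.2°) = 28.3 W

28.3 W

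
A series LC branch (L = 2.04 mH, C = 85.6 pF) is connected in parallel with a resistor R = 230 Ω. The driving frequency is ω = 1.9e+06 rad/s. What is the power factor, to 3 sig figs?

0.995

X_L = ωL = 3880 Ω
X_C = 1/(ωC) = 6150 Ω
Branch 1: Z₁ = R = 230 Ω
Branch 2 (series LC): Z₂ = j(X_L − X_C) = −j2270 Ω
Parallel: Z = Z₁Z₂/(Z₁+Z₂), |Z| = 229 Ω, ∠Z = -5.78°
cos φ = cos(-5.78°) = 0.995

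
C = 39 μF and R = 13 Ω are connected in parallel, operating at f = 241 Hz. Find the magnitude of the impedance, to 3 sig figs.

10.3 Ω

ω = 2πf = 1514 rad/s
X_C = 1/(ωC) = 16.9 Ω
Parallel: admittances add. Y = 1/R + jωC
Y = (0.0769 + j0.0591) S
|Y| = 0.0970 S → |Z| = 1/|Y| = 10.3 Ω, ∠Z = −∠Y = -37.5°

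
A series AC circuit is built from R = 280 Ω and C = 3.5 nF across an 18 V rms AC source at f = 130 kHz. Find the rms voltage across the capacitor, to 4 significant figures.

ω = 2πf = 816800 rad/s
X_C = 1/(ωC) = 349.8 Ω
Z = 280.0 − j349.8 Ω
|Z| = √(280.0² + 349.8²) = 448.1 Ω
I = V/|Z| = 40.17 mA
V_C = I·|Z_C| = 0.04017 × 349.8 = 14.05 V

14.05 V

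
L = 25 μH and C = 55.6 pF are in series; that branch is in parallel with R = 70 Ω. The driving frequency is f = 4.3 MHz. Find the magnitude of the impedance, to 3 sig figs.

ω = 2πf = 2.702e+07 rad/s
X_L = ωL = 675 Ω
X_C = 1/(ωC) = 666 Ω
Branch 1: Z₁ = R = 70.0 Ω
Branch 2 (series LC): Z₂ = j(X_L − X_C) = j9.74 Ω
Parallel: Z = Z₁Z₂/(Z₁+Z₂), |Z| = 9.65 Ω, ∠Z = 82.1°

9.65 Ω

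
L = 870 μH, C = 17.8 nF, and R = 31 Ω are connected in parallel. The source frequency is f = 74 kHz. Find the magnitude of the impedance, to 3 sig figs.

ω = 2πf = 465000 rad/s
X_L = ωL = 405 Ω
X_C = 1/(ωC) = 121 Ω
Parallel: admittances add. Y = 1/R + 1/(jωL) + jωC
Y = (0.0323 + j0.00580) S
|Y| = 0.0328 S → |Z| = 1/|Y| = 30.5 Ω, ∠Z = −∠Y = -10.2°

30.5 Ω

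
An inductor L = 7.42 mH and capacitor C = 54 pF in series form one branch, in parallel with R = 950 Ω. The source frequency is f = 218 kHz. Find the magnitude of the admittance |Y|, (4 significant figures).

1.094 mS

ω = 2πf = 1.37e+06 rad/s
X_L = ωL = 10160 Ω
X_C = 1/(ωC) = 13520 Ω
Branch 1: Z₁ = R = 950.0 Ω
Branch 2 (series LC): Z₂ = j(X_L − X_C) = −j3356 Ω
Parallel: Z = Z₁Z₂/(Z₁+Z₂), |Z| = 914.1 Ω, ∠Z = -15.80°
|Y| = 1/|Z| = 1.094 mS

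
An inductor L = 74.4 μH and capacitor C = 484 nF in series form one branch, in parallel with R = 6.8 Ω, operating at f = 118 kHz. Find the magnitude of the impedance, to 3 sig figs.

6.74 Ω

ω = 2πf = 741400 rad/s
X_L = ωL = 55.2 Ω
X_C = 1/(ωC) = 2.79 Ω
Branch 1: Z₁ = R = 6.80 Ω
Branch 2 (series LC): Z₂ = j(X_L − X_C) = j52.4 Ω
Parallel: Z = Z₁Z₂/(Z₁+Z₂), |Z| = 6.74 Ω, ∠Z = 7.40°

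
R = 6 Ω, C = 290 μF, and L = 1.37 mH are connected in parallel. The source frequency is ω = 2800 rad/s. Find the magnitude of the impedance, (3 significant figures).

1.74 Ω

X_L = ωL = 3.84 Ω
X_C = 1/(ωC) = 1.23 Ω
Parallel: admittances add. Y = 1/R + 1/(jωL) + jωC
Y = (0.167 + j0.551) S
|Y| = 0.576 S → |Z| = 1/|Y| = 1.74 Ω, ∠Z = −∠Y = -73.2°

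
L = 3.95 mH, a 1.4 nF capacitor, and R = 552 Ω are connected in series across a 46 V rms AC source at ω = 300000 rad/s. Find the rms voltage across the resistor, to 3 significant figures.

X_L = ωL = 1190 Ω
X_C = 1/(ωC) = 2380 Ω
Net reactance X = X_L − X_C = -1200 Ω
Z = 552 − j1200 Ω
|Z| = √(552² + 1200²) = 1320 Ω
I = V/|Z| = 34.9 mA
V_R = I·|Z_R| = 0.0349 × 552 = 19.3 V

19.3 V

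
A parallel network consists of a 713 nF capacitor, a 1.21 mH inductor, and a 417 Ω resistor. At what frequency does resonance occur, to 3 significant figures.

5.42 kHz

ω₀ = 1/√(LC) = 1/√(0.00121 × 7.13e-07) = 34050 rad/s
f₀ = ω₀/(2π) = 5.42 kHz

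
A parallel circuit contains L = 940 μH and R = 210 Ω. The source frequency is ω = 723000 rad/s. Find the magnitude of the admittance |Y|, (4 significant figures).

X_L = ωL = 679.6 Ω
Parallel: admittances add. Y = 1/R + 1/(jωL)
Y = (0.004762 − j0.001471) S
|Y| = 0.004984 S → |Z| = 1/|Y| = 200.6 Ω, ∠Z = −∠Y = 17.17°

4.984 mS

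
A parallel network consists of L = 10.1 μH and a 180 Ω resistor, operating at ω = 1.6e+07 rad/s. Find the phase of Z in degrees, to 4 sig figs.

X_L = ωL = 161.6 Ω
Parallel: admittances add. Y = 1/R + 1/(jωL)
Y = (0.005556 − j0.006188) S
|Y| = 0.008316 S → |Z| = 1/|Y| = 120.2 Ω, ∠Z = −∠Y = 48.08°

48.08°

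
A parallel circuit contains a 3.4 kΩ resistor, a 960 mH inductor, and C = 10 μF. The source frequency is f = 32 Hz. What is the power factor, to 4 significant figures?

ω = 2πf = 201.1 rad/s
X_L = ωL = 193.0 Ω
X_C = 1/(ωC) = 497.4 Ω
Parallel: admittances add. Y = 1/R + 1/(jωL) + jωC
Y = (0.0002941 − j0.003170) S
|Y| = 0.003184 S → |Z| = 1/|Y| = 314.1 Ω, ∠Z = −∠Y = 84.70°
cos φ = cos(84.70°) = 0.09238

0.09238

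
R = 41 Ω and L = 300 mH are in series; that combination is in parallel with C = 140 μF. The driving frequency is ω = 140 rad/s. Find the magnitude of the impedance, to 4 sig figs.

71.33 Ω

X_L = ωL = 42.00 Ω
X_C = 1/(ωC) = 51.02 Ω
Branch 1 (R+jX_L): Z₁ = 41.00 + j42.00 Ω, |Z₁| = 58.69 Ω
Branch 2 (−jX_C): Z₂ = −j51.02 Ω
Parallel: Z = Z₁Z₂/(Z₁+Z₂), |Z| = 71.33 Ω, ∠Z = -31.90°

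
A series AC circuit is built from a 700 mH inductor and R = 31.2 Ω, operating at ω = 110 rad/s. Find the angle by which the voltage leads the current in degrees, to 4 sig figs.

X_L = ωL = 77.00 Ω
Z = 31.20 + j77.00 Ω
|Z| = √(31.20² + 77.00²) = 83.08 Ω
∠Z = arctan(77.00/31.20) = 67.94°

67.94°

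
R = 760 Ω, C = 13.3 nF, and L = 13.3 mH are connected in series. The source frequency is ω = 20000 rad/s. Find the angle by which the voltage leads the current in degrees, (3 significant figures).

-77.7°

X_L = ωL = 266 Ω
X_C = 1/(ωC) = 3760 Ω
Net reactance X = X_L − X_C = -3490 Ω
Z = 760 − j3490 Ω
|Z| = √(760² + 3490²) = 3580 Ω
∠Z = arctan(-3490/760) = -77.7°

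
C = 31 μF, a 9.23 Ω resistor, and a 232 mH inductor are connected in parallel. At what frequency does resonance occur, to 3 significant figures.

59.3 Hz

ω₀ = 1/√(LC) = 1/√(0.232 × 3.1e-05) = 372.9 rad/s
f₀ = ω₀/(2π) = 59.3 Hz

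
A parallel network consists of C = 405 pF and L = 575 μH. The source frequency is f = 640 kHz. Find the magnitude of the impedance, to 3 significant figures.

ω = 2πf = 4.021e+06 rad/s
X_L = ωL = 2310 Ω
X_C = 1/(ωC) = 614 Ω
Parallel: admittances add. Y = 1/(jωL) + jωC
Y = (0 + j0.00120) S
|Y| = 0.00120 S → |Z| = 1/|Y| = 836 Ω, ∠Z = −∠Y = -90.0°

836 Ω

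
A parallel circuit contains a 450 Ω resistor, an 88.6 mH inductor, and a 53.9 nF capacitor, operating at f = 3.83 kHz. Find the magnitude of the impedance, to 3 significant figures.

ω = 2πf = 24060 rad/s
X_L = ωL = 2130 Ω
X_C = 1/(ωC) = 771 Ω
Parallel: admittances add. Y = 1/R + 1/(jωL) + jωC
Y = (0.00222 + j0.000828) S
|Y| = 0.00237 S → |Z| = 1/|Y| = 422 Ω, ∠Z = −∠Y = -20.4°

422 Ω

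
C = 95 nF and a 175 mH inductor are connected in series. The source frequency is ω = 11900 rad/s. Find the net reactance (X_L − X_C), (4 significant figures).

X_L = ωL = 2082 Ω
X_C = 1/(ωC) = 884.6 Ω
X = 2082 − 884.6 = 1198 Ω

1198 Ω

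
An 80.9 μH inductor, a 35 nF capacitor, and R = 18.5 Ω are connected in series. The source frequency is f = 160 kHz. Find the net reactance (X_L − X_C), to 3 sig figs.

52.9 Ω

ω = 2πf = 1.005e+06 rad/s
X_L = ωL = 81.3 Ω
X_C = 1/(ωC) = 28.4 Ω
X = 81.3 − 28.4 = 52.9 Ω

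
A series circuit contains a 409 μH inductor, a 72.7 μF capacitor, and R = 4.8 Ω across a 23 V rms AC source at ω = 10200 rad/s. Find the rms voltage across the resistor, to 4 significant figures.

X_L = ωL = 4.172 Ω
X_C = 1/(ωC) = 1.349 Ω
Net reactance X = X_L − X_C = 2.823 Ω
Z = 4.800 + j2.823 Ω
|Z| = √(4.800² + 2.823²) = 5.569 Ω
I = V/|Z| = 4.130 A
V_R = I·|Z_R| = 4.130 × 4.800 = 19.82 V

19.82 V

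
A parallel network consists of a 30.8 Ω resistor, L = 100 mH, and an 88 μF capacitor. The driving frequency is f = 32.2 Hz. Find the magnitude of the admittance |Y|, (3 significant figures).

45.3 mS

ω = 2πf = 202.3 rad/s
X_L = ωL = 20.2 Ω
X_C = 1/(ωC) = 56.2 Ω
Parallel: admittances add. Y = 1/R + 1/(jωL) + jωC
Y = (0.0325 − j0.0316) S
|Y| = 0.0453 S → |Z| = 1/|Y| = 22.1 Ω, ∠Z = −∠Y = 44.2°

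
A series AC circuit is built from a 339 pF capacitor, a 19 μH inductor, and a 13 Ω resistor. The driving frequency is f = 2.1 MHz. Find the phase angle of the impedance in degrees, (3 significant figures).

64.4°

ω = 2πf = 1.319e+07 rad/s
X_L = ωL = 251 Ω
X_C = 1/(ωC) = 224 Ω
Net reactance X = X_L − X_C = 27.1 Ω
Z = 13.0 + j27.1 Ω
|Z| = √(13.0² + 27.1²) = 30.1 Ω
∠Z = arctan(27.1/13.0) = 64.4°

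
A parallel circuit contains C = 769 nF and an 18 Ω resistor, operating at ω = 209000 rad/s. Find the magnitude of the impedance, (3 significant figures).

X_C = 1/(ωC) = 6.22 Ω
Parallel: admittances add. Y = 1/R + jωC
Y = (0.0556 + j0.161) S
|Y| = 0.170 S → |Z| = 1/|Y| = 5.88 Ω, ∠Z = −∠Y = -70.9°

5.88 Ω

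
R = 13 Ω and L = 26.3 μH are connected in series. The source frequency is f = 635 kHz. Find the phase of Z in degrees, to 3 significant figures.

ω = 2πf = 3.99e+06 rad/s
X_L = ωL = 105 Ω
Z = 13.0 + j105 Ω
|Z| = √(13.0² + 105²) = 106 Ω
∠Z = arctan(105/13.0) = 82.9°

82.9°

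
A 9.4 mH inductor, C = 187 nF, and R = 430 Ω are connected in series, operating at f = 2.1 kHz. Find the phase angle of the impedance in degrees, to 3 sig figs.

-33.2°

ω = 2πf = 13190 rad/s
X_L = ωL = 124 Ω
X_C = 1/(ωC) = 405 Ω
Net reactance X = X_L − X_C = -281 Ω
Z = 430 − j281 Ω
|Z| = √(430² + 281²) = 514 Ω
∠Z = arctan(-281/430) = -33.2°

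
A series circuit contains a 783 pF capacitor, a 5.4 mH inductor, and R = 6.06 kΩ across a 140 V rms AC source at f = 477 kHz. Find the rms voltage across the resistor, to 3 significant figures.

ω = 2πf = 2.997e+06 rad/s
X_L = ωL = 16200 Ω
X_C = 1/(ωC) = 426 Ω
Net reactance X = X_L − X_C = 15800 Ω
Z = 6060 + j15800 Ω
|Z| = √(6060² + 15800²) = 16900 Ω
I = V/|Z| = 8.29 mA
V_R = I·|Z_R| = 0.00829 × 6060 = 50.3 V

50.3 V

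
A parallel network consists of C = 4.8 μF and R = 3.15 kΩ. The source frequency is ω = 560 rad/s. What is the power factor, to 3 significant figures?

0.117

X_C = 1/(ωC) = 372 Ω
Parallel: admittances add. Y = 1/R + jωC
Y = (0.000317 + j0.00269) S
|Y| = 0.00271 S → |Z| = 1/|Y| = 369 Ω, ∠Z = −∠Y = -83.3°
cos φ = cos(-83.3°) = 0.117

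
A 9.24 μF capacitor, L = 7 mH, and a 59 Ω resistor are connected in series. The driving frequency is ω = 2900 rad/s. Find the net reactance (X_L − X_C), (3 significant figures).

-17.0 Ω

X_L = ωL = 20.3 Ω
X_C = 1/(ωC) = 37.3 Ω
X = 20.3 − 37.3 = -17.0 Ω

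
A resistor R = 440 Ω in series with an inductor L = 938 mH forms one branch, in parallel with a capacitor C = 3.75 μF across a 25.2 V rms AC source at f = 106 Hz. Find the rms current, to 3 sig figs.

40.7 mA

ω = 2πf = 666.0 rad/s
X_L = ωL = 625 Ω
X_C = 1/(ωC) = 400 Ω
Branch 1 (R+jX_L): Z₁ = 440 + j625 Ω, |Z₁| = 764 Ω
Branch 2 (−jX_C): Z₂ = −j400 Ω
Parallel: Z = Z₁Z₂/(Z₁+Z₂), |Z| = 619 Ω, ∠Z = -62.2°
I = V/|Z| = 25.2/619 = 40.7 mA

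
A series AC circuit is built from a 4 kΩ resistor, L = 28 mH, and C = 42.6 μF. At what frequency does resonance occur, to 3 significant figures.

ω₀ = 1/√(LC) = 1/√(0.028 × 4.26e-05) = 915.6 rad/s
f₀ = ω₀/(2π) = 146 Hz

146 Hz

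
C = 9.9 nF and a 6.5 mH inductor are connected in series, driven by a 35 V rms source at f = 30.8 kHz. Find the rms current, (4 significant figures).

ω = 2πf = 193500 rad/s
X_L = ωL = 1258 Ω
X_C = 1/(ωC) = 522.0 Ω
Net reactance X = X_L − X_C = 735.9 Ω
Z = j735.9 Ω
|Z| = √(0² + 735.9²) = 735.9 Ω
I = V/|Z| = 35/735.9 = 47.56 mA

47.56 mA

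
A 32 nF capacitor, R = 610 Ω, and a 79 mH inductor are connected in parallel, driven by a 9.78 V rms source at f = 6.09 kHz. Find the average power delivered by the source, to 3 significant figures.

157 mW

ω = 2πf = 38260 rad/s
X_L = ωL = 3020 Ω
X_C = 1/(ωC) = 817 Ω
Parallel: admittances add. Y = 1/R + 1/(jωL) + jωC
Y = (0.00164 + j0.000894) S
|Y| = 0.00187 S → |Z| = 1/|Y| = 536 Ω, ∠Z = −∠Y = -28.6°
I = V/|Z| = 18.3 mA
P = VI cos φ = 9.78 × 0.0183 × cos(-28.6°) = 157 mW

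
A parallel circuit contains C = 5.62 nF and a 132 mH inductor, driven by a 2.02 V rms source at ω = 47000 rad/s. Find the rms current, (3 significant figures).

208 μA

X_L = ωL = 6200 Ω
X_C = 1/(ωC) = 3790 Ω
Parallel: admittances add. Y = 1/(jωL) + jωC
Y = (0 + j0.000103) S
|Y| = 0.000103 S → |Z| = 1/|Y| = 9710 Ω, ∠Z = −∠Y = -90.0°
I = V/|Z| = 2.02/9710 = 208 μA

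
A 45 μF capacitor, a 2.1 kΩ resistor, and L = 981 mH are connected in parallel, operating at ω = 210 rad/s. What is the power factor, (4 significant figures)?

X_L = ωL = 206.0 Ω
X_C = 1/(ωC) = 105.8 Ω
Parallel: admittances add. Y = 1/R + 1/(jωL) + jωC
Y = (0.0004762 + j0.004596) S
|Y| = 0.004620 S → |Z| = 1/|Y| = 216.4 Ω, ∠Z = −∠Y = -84.08°
cos φ = cos(-84.08°) = 0.1031

0.1031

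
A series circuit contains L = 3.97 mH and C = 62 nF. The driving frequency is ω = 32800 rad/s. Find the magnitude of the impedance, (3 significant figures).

362 Ω

X_L = ωL = 130 Ω
X_C = 1/(ωC) = 492 Ω
Net reactance X = X_L − X_C = -362 Ω
Z = − j362 Ω
|Z| = √(0² + 362²) = 362 Ω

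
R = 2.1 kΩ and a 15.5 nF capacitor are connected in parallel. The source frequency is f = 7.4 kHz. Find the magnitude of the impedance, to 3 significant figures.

ω = 2πf = 46500 rad/s
X_C = 1/(ωC) = 1390 Ω
Parallel: admittances add. Y = 1/R + jωC
Y = (0.000476 + j0.000721) S
|Y| = 0.000864 S → |Z| = 1/|Y| = 1160 Ω, ∠Z = −∠Y = -56.5°

1160 Ω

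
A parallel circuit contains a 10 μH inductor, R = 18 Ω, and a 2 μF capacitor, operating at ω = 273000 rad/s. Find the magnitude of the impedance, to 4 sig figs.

5.317 Ω

X_L = ωL = 2.730 Ω
X_C = 1/(ωC) = 1.832 Ω
Parallel: admittances add. Y = 1/R + 1/(jωL) + jωC
Y = (0.05556 + j0.1797) S
|Y| = 0.1881 S → |Z| = 1/|Y| = 5.317 Ω, ∠Z = −∠Y = -72.82°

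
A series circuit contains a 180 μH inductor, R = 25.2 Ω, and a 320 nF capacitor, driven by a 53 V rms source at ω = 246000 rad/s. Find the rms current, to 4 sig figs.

X_L = ωL = 44.28 Ω
X_C = 1/(ωC) = 12.70 Ω
Net reactance X = X_L − X_C = 31.58 Ω
Z = 25.20 + j31.58 Ω
|Z| = √(25.20² + 31.58²) = 40.40 Ω
I = V/|Z| = 53/40.40 = 1.312 A

1.312 A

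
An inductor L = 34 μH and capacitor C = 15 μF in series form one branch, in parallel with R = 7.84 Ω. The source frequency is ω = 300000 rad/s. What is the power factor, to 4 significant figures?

X_L = ωL = 10.20 Ω
X_C = 1/(ωC) = 0.2222 Ω
Branch 1: Z₁ = R = 7.840 Ω
Branch 2 (series LC): Z₂ = j(X_L − X_C) = j9.978 Ω
Parallel: Z = Z₁Z₂/(Z₁+Z₂), |Z| = 6.165 Ω, ∠Z = 38.16°
cos φ = cos(38.16°) = 0.7863

0.7863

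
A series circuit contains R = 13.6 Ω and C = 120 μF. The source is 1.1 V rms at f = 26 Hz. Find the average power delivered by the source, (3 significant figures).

ω = 2πf = 163.4 rad/s
X_C = 1/(ωC) = 51.0 Ω
Z = 13.6 − j51.0 Ω
|Z| = √(13.6² + 51.0²) = 52.8 Ω
∠Z = arctan(-51.0/13.6) = -75.1°
I = V/|Z| = 20.8 mA
P = VI cos φ = 1.1 × 0.0208 × cos(-75.1°) = 5.90 mW

5.90 mW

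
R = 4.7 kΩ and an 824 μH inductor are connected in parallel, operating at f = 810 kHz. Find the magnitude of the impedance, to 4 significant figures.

3129 Ω

ω = 2πf = 5.089e+06 rad/s
X_L = ωL = 4194 Ω
Parallel: admittances add. Y = 1/R + 1/(jωL)
Y = (0.0002128 − j0.0002385) S
|Y| = 0.0003196 S → |Z| = 1/|Y| = 3129 Ω, ∠Z = −∠Y = 48.26°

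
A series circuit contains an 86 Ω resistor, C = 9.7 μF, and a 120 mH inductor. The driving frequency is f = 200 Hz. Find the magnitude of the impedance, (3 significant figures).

110 Ω

ω = 2πf = 1257 rad/s
X_L = ωL = 151 Ω
X_C = 1/(ωC) = 82.0 Ω
Net reactance X = X_L − X_C = 68.8 Ω
Z = 86.0 + j68.8 Ω
|Z| = √(86.0² + 68.8²) = 110 Ω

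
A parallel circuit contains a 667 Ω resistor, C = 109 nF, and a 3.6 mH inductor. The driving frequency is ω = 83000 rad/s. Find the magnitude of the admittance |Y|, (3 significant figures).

5.89 mS

X_L = ωL = 299 Ω
X_C = 1/(ωC) = 111 Ω
Parallel: admittances add. Y = 1/R + 1/(jωL) + jωC
Y = (0.00150 + j0.00570) S
|Y| = 0.00589 S → |Z| = 1/|Y| = 170 Ω, ∠Z = −∠Y = -75.3°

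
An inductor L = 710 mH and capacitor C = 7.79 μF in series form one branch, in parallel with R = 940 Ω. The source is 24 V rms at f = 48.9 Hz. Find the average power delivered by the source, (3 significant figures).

613 mW

ω = 2πf = 307.2 rad/s
X_L = ωL = 218 Ω
X_C = 1/(ωC) = 418 Ω
Branch 1: Z₁ = R = 940 Ω
Branch 2 (series LC): Z₂ = j(X_L − X_C) = −j200 Ω
Parallel: Z = Z₁Z₂/(Z₁+Z₂), |Z| = 195 Ω, ∠Z = -78.0°
I = V/|Z| = 123 mA
P = VI cos φ = 24 × 0.123 × cos(-78.0°) = 613 mW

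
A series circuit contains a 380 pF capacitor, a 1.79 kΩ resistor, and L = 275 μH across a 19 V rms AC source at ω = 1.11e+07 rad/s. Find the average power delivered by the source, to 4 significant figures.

58.05 mW

X_L = ωL = 3052 Ω
X_C = 1/(ωC) = 237.1 Ω
Net reactance X = X_L − X_C = 2815 Ω
Z = 1790 + j2815 Ω
|Z| = √(1790² + 2815²) = 3336 Ω
∠Z = arctan(2815/1790) = 57.55°
I = V/|Z| = 5.695 mA
P = VI cos φ = 19 × 0.005695 × cos(57.55°) = 58.05 mW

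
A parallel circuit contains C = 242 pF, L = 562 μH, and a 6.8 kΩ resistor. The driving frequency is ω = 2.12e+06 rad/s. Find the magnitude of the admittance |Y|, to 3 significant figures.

358 μS

X_L = ωL = 1190 Ω
X_C = 1/(ωC) = 1950 Ω
Parallel: admittances add. Y = 1/R + 1/(jωL) + jωC
Y = (0.000147 − j0.000326) S
|Y| = 0.000358 S → |Z| = 1/|Y| = 2790 Ω, ∠Z = −∠Y = 65.7°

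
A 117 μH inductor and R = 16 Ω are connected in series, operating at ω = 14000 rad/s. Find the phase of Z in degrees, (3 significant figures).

X_L = ωL = 1.64 Ω
Z = 16.0 + j1.64 Ω
|Z| = √(16.0² + 1.64²) = 16.1 Ω
∠Z = arctan(1.64/16.0) = 5.85°

5.85°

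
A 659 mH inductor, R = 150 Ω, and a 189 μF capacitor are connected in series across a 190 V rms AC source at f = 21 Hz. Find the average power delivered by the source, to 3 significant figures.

219 W

ω = 2πf = 131.9 rad/s
X_L = ωL = 87.0 Ω
X_C = 1/(ωC) = 40.1 Ω
Net reactance X = X_L − X_C = 46.9 Ω
Z = 150 + j46.9 Ω
|Z| = √(150² + 46.9²) = 157 Ω
∠Z = arctan(46.9/150) = 17.3°
I = V/|Z| = 1.21 A
P = VI cos φ = 190 × 1.21 × cos(17.3°) = 219 W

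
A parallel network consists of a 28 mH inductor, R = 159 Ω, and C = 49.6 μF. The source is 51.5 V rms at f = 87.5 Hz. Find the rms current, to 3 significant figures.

ω = 2πf = 549.8 rad/s
X_L = ωL = 15.4 Ω
X_C = 1/(ωC) = 36.7 Ω
Parallel: admittances add. Y = 1/R + 1/(jωL) + jωC
Y = (0.00629 − j0.0377) S
|Y| = 0.0382 S → |Z| = 1/|Y| = 26.2 Ω, ∠Z = −∠Y = 80.5°
I = V/|Z| = 51.5/26.2 = 1.97 A

1.97 A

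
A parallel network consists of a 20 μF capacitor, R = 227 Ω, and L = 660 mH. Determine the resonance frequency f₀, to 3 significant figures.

ω₀ = 1/√(LC) = 1/√(0.66 × 2e-05) = 275.2 rad/s
f₀ = ω₀/(2π) = 43.8 Hz

43.8 Hz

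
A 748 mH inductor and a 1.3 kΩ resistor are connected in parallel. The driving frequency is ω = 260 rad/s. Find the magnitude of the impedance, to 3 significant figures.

X_L = ωL = 194 Ω
Parallel: admittances add. Y = 1/R + 1/(jωL)
Y = (0.000769 − j0.00514) S
|Y| = 0.00520 S → |Z| = 1/|Y| = 192 Ω, ∠Z = −∠Y = 81.5°

192 Ω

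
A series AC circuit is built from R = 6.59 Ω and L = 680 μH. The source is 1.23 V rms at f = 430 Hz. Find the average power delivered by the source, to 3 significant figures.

213 mW

ω = 2πf = 2702 rad/s
X_L = ωL = 1.84 Ω
Z = 6.59 + j1.84 Ω
|Z| = √(6.59² + 1.84²) = 6.84 Ω
∠Z = arctan(1.84/6.59) = 15.6°
I = V/|Z| = 180 mA
P = VI cos φ = 1.23 × 0.180 × cos(15.6°) = 213 mW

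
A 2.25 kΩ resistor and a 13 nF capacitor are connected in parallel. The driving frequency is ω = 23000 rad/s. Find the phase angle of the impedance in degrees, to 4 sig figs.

-33.93°

X_C = 1/(ωC) = 3344 Ω
Parallel: admittances add. Y = 1/R + jωC
Y = (0.0004444 + j0.0002990) S
|Y| = 0.0005357 S → |Z| = 1/|Y| = 1867 Ω, ∠Z = −∠Y = -33.93°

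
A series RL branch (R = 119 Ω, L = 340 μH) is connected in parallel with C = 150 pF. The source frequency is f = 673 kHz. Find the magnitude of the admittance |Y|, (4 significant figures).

80.40 μS

ω = 2πf = 4.229e+06 rad/s
X_L = ωL = 1438 Ω
X_C = 1/(ωC) = 1577 Ω
Branch 1 (R+jX_L): Z₁ = 119.0 + j1438 Ω, |Z₁| = 1443 Ω
Branch 2 (−jX_C): Z₂ = −j1577 Ω
Parallel: Z = Z₁Z₂/(Z₁+Z₂), |Z| = 12440 Ω, ∠Z = 44.67°
|Y| = 1/|Z| = 80.40 μS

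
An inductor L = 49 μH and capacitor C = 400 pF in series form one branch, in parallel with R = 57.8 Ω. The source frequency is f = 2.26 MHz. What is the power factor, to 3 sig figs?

0.994

ω = 2πf = 1.42e+07 rad/s
X_L = ωL = 696 Ω
X_C = 1/(ωC) = 176 Ω
Branch 1: Z₁ = R = 57.8 Ω
Branch 2 (series LC): Z₂ = j(X_L − X_C) = j520 Ω
Parallel: Z = Z₁Z₂/(Z₁+Z₂), |Z| = 57.4 Ω, ∠Z = 6.35°
cos φ = cos(6.35°) = 0.994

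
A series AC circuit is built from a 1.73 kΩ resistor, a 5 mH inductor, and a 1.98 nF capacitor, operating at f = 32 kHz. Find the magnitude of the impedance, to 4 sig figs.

2294 Ω

ω = 2πf = 201100 rad/s
X_L = ωL = 1005 Ω
X_C = 1/(ωC) = 2512 Ω
Net reactance X = X_L − X_C = -1507 Ω
Z = 1730 − j1507 Ω
|Z| = √(1730² + 1507²) = 2294 Ω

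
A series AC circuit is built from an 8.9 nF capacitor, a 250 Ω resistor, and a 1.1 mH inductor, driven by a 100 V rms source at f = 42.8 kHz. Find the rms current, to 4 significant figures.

ω = 2πf = 268900 rad/s
X_L = ωL = 295.8 Ω
X_C = 1/(ωC) = 417.8 Ω
Net reactance X = X_L − X_C = -122.0 Ω
Z = 250.0 − j122.0 Ω
|Z| = √(250.0² + 122.0²) = 278.2 Ω
I = V/|Z| = 100/278.2 = 359.5 mA

359.5 mA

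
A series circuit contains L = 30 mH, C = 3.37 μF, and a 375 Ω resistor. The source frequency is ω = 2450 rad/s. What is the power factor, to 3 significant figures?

0.992

X_L = ωL = 73.5 Ω
X_C = 1/(ωC) = 121 Ω
Net reactance X = X_L − X_C = -47.6 Ω
Z = 375 − j47.6 Ω
|Z| = √(375² + 47.6²) = 378 Ω
∠Z = arctan(-47.6/375) = -7.24°
cos φ = cos(-7.24°) = 0.992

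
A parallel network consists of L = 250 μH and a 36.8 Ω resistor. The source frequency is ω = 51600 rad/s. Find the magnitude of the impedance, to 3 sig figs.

X_L = ωL = 12.9 Ω
Parallel: admittances add. Y = 1/R + 1/(jωL)
Y = (0.0272 − j0.0775) S
|Y| = 0.0821 S → |Z| = 1/|Y| = 12.2 Ω, ∠Z = −∠Y = 70.7°

12.2 Ω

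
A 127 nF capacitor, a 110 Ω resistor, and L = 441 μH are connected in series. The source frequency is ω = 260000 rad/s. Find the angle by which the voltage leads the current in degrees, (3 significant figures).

X_L = ωL = 115 Ω
X_C = 1/(ωC) = 30.3 Ω
Net reactance X = X_L − X_C = 84.4 Ω
Z = 110 + j84.4 Ω
|Z| = √(110² + 84.4²) = 139 Ω
∠Z = arctan(84.4/110) = 37.5°

37.5°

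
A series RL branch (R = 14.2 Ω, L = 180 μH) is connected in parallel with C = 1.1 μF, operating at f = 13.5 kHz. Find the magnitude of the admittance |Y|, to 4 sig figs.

ω = 2πf = 84820 rad/s
X_L = ωL = 15.27 Ω
X_C = 1/(ωC) = 10.72 Ω
Branch 1 (R+jX_L): Z₁ = 14.20 + j15.27 Ω, |Z₁| = 20.85 Ω
Branch 2 (−jX_C): Z₂ = −j10.72 Ω
Parallel: Z = Z₁Z₂/(Z₁+Z₂), |Z| = 14.99 Ω, ∠Z = -60.69°
|Y| = 1/|Z| = 66.73 mS

66.73 mS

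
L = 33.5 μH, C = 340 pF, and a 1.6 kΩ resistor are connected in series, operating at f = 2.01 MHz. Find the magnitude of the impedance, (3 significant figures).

ω = 2πf = 1.263e+07 rad/s
X_L = ωL = 423 Ω
X_C = 1/(ωC) = 233 Ω
Net reactance X = X_L − X_C = 190 Ω
Z = 1600 + j190 Ω
|Z| = √(1600² + 190²) = 1610 Ω

1610 Ω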